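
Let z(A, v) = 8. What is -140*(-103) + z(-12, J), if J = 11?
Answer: 14428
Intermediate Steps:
-140*(-103) + z(-12, J) = -140*(-103) + 8 = 14420 + 8 = 14428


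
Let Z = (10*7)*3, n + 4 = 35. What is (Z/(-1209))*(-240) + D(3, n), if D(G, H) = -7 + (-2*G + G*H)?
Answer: 49040/403 ≈ 121.69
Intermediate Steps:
n = 31 (n = -4 + 35 = 31)
Z = 210 (Z = 70*3 = 210)
D(G, H) = -7 - 2*G + G*H
(Z/(-1209))*(-240) + D(3, n) = (210/(-1209))*(-240) + (-7 - 2*3 + 3*31) = (210*(-1/1209))*(-240) + (-7 - 6 + 93) = -70/403*(-240) + 80 = 16800/403 + 80 = 49040/403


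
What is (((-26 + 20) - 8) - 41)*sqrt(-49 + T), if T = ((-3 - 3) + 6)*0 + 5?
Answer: -110*I*sqrt(11) ≈ -364.83*I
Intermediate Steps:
T = 5 (T = (-6 + 6)*0 + 5 = 0*0 + 5 = 0 + 5 = 5)
(((-26 + 20) - 8) - 41)*sqrt(-49 + T) = (((-26 + 20) - 8) - 41)*sqrt(-49 + 5) = ((-6 - 8) - 41)*sqrt(-44) = (-14 - 41)*(2*I*sqrt(11)) = -110*I*sqrt(11)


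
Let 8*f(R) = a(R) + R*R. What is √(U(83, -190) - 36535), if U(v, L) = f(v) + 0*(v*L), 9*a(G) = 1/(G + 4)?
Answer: 2*I*√607535007/261 ≈ 188.88*I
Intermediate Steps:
a(G) = 1/(9*(4 + G)) (a(G) = 1/(9*(G + 4)) = 1/(9*(4 + G)))
f(R) = R²/8 + 1/(72*(4 + R)) (f(R) = (1/(9*(4 + R)) + R*R)/8 = (1/(9*(4 + R)) + R²)/8 = (R² + 1/(9*(4 + R)))/8 = R²/8 + 1/(72*(4 + R)))
U(v, L) = (1 + 9*v²*(4 + v))/(72*(4 + v)) (U(v, L) = (1 + 9*v²*(4 + v))/(72*(4 + v)) + 0*(v*L) = (1 + 9*v²*(4 + v))/(72*(4 + v)) + 0*(L*v) = (1 + 9*v²*(4 + v))/(72*(4 + v)) + 0 = (1 + 9*v²*(4 + v))/(72*(4 + v)))
√(U(83, -190) - 36535) = √((1 + 9*83²*(4 + 83))/(72*(4 + 83)) - 36535) = √((1/72)*(1 + 9*6889*87)/87 - 36535) = √((1/72)*(1/87)*(1 + 5394087) - 36535) = √((1/72)*(1/87)*5394088 - 36535) = √(674261/783 - 36535) = √(-27932644/783) = 2*I*√607535007/261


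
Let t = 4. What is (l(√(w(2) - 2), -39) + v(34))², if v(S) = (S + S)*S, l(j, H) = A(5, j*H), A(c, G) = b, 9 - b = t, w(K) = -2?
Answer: 5368489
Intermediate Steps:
b = 5 (b = 9 - 1*4 = 9 - 4 = 5)
A(c, G) = 5
l(j, H) = 5
v(S) = 2*S² (v(S) = (2*S)*S = 2*S²)
(l(√(w(2) - 2), -39) + v(34))² = (5 + 2*34²)² = (5 + 2*1156)² = (5 + 2312)² = 2317² = 5368489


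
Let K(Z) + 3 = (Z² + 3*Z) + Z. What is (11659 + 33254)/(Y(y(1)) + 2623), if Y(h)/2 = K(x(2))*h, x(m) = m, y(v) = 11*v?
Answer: 44913/2821 ≈ 15.921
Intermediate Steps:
K(Z) = -3 + Z² + 4*Z (K(Z) = -3 + ((Z² + 3*Z) + Z) = -3 + (Z² + 4*Z) = -3 + Z² + 4*Z)
Y(h) = 18*h (Y(h) = 2*((-3 + 2² + 4*2)*h) = 2*((-3 + 4 + 8)*h) = 2*(9*h) = 18*h)
(11659 + 33254)/(Y(y(1)) + 2623) = (11659 + 33254)/(18*(11*1) + 2623) = 44913/(18*11 + 2623) = 44913/(198 + 2623) = 44913/2821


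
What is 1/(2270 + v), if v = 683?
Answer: 1/2953 ≈ 0.00033864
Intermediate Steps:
1/(2270 + v) = 1/(2270 + 683) = 1/2953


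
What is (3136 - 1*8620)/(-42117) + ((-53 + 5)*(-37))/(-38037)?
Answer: 14866124/178000481 ≈ 0.083517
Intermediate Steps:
(3136 - 1*8620)/(-42117) + ((-53 + 5)*(-37))/(-38037) = (3136 - 8620)*(-1/42117) - 48*(-37)*(-1/38037) = -5484*(-1/42117) + 1776*(-1/38037) = 1828/14039 - 592/12679 = 14866124/178000481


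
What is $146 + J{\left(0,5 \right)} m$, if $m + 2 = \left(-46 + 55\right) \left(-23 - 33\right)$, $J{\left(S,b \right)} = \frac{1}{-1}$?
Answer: $652$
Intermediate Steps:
$J{\left(S,b \right)} = -1$
$m = -506$ ($m = -2 + \left(-46 + 55\right) \left(-23 - 33\right) = -2 + 9 \left(-56\right) = -2 - 504 = -506$)
$146 + J{\left(0,5 \right)} m = 146 - -506 = 146 + 506 = 652$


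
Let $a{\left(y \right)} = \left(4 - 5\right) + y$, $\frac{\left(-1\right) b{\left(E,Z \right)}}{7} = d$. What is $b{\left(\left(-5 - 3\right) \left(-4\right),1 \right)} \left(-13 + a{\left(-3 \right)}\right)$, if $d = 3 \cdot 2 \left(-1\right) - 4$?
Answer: $-1190$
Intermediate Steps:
$d = -10$ ($d = 3 \left(-2\right) - 4 = -6 - 4 = -10$)
$b{\left(E,Z \right)} = 70$ ($b{\left(E,Z \right)} = \left(-7\right) \left(-10\right) = 70$)
$a{\left(y \right)} = -1 + y$
$b{\left(\left(-5 - 3\right) \left(-4\right),1 \right)} \left(-13 + a{\left(-3 \right)}\right) = 70 \left(-13 - 4\right) = 70 \left(-17\right) = -1190$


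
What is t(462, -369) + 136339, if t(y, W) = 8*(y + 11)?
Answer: 140123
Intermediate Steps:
t(y, W) = 88 + 8*y (t(y, W) = 8*(11 + y) = 88 + 8*y)
t(462, -369) + 136339 = (88 + 8*462) + 136339 = (88 + 3696) + 136339 = 3784 + 136339 = 140123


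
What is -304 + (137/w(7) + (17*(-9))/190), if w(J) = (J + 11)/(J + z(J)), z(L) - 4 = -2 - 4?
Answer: -228071/855 ≈ -266.75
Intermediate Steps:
z(L) = -2 (z(L) = 4 + (-2 - 4) = 4 - 6 = -2)
w(J) = (11 + J)/(-2 + J) (w(J) = (J + 11)/(J - 2) = (11 + J)/(-2 + J))
-304 + (137/w(7) + (17*(-9))/190) = -304 + (137/(((11 + 7)/(-2 + 7))) + (17*(-9))/190) = -304 + (137/((18/5)) - 153*1/190) = -304 + (137/(((1/5)*18)) - 153/190) = -304 + (137/(18/5) - 153/190) = -304 + (137*(5/18) - 153/190) = -304 + (685/18 - 153/190) = -304 + 31849/855 = -228071/855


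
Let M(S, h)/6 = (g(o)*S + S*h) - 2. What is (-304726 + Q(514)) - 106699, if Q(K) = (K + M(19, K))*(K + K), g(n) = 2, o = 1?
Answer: 60575703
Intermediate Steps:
M(S, h) = -12 + 12*S + 6*S*h (M(S, h) = 6*((2*S + S*h) - 2) = 6*(-2 + 2*S + S*h) = -12 + 12*S + 6*S*h)
Q(K) = 2*K*(216 + 115*K) (Q(K) = (K + (-12 + 12*19 + 6*19*K))*(K + K) = (K + (-12 + 228 + 114*K))*(2*K) = (K + (216 + 114*K))*(2*K) = (216 + 115*K)*(2*K) = 2*K*(216 + 115*K))
(-304726 + Q(514)) - 106699 = (-304726 + 2*514*(216 + 115*514)) - 106699 = (-304726 + 2*514*(216 + 59110)) - 106699 = (-304726 + 2*514*59326) - 106699 = (-304726 + 60987128) - 106699 = 60682402 - 106699 = 60575703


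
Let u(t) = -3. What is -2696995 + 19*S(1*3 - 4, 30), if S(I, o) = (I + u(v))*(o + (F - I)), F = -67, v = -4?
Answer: -2694259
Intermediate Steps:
S(I, o) = (-3 + I)*(-67 + o - I) (S(I, o) = (I - 3)*(o + (-67 - I)) = (-3 + I)*(-67 + o - I))
-2696995 + 19*S(1*3 - 4, 30) = -2696995 + 19*(201 - (1*3 - 4)**2 - 64*(1*3 - 4) - 3*30 + (1*3 - 4)*30) = -2696995 + 19*(201 - (3 - 4)**2 - 64*(3 - 4) - 90 + (3 - 4)*30) = -2696995 + 19*(201 - 1*(-1)**2 - 64*(-1) - 90 - 1*30) = -2696995 + 19*(201 - 1*1 + 64 - 90 - 30) = -2696995 + 19*(201 - 1 + 64 - 90 - 30) = -2696995 + 19*144 = -2696995 + 2736 = -2694259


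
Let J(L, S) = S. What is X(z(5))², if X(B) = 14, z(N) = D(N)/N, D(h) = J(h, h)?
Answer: 196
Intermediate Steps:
D(h) = h
z(N) = 1 (z(N) = N/N = 1)
X(z(5))² = 14² = 196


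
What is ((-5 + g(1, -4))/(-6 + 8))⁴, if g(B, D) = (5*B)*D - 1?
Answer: 28561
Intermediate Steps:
g(B, D) = -1 + 5*B*D (g(B, D) = 5*B*D - 1 = -1 + 5*B*D)
((-5 + g(1, -4))/(-6 + 8))⁴ = ((-5 + (-1 + 5*1*(-4)))/(-6 + 8))⁴ = ((-5 + (-1 - 20))/2)⁴ = ((-5 - 21)*(½))⁴ = (-26*½)⁴ = (-13)⁴ = 28561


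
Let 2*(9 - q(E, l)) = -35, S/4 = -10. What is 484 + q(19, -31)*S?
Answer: -576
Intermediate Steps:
S = -40 (S = 4*(-10) = -40)
q(E, l) = 53/2 (q(E, l) = 9 - ½*(-35) = 9 + 35/2 = 53/2)
484 + q(19, -31)*S = 484 + (53/2)*(-40) = 484 - 1060 = -576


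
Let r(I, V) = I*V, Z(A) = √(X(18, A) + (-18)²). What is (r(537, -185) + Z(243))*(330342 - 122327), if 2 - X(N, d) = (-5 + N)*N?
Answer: -20665250175 + 416030*√23 ≈ -2.0663e+10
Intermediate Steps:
X(N, d) = 2 - N*(-5 + N) (X(N, d) = 2 - (-5 + N)*N = 2 - N*(-5 + N))
Z(A) = 2*√23 (Z(A) = √((2 - 1*18² + 5*18) + (-18)²) = √((2 - 1*324 + 90) + 324) = √((2 - 324 + 90) + 324) = √(-232 + 324) = √92 = 2*√23)
(r(537, -185) + Z(243))*(330342 - 122327) = (537*(-185) + 2*√23)*(330342 - 122327) = (-99345 + 2*√23)*208015 = -20665250175 + 416030*√23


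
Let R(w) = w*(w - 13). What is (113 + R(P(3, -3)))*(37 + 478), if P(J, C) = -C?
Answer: 42745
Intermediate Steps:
R(w) = w*(-13 + w)
(113 + R(P(3, -3)))*(37 + 478) = (113 + (-1*(-3))*(-13 - 1*(-3)))*(37 + 478) = (113 + 3*(-13 + 3))*515 = (113 + 3*(-10))*515 = (113 - 30)*515 = 83*515 = 42745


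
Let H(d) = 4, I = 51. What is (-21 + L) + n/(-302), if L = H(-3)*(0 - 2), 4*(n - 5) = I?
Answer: -35103/1208 ≈ -29.059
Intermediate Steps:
n = 71/4 (n = 5 + (1/4)*51 = 5 + 51/4 = 71/4 ≈ 17.750)
L = -8 (L = 4*(0 - 2) = 4*(-2) = -8)
(-21 + L) + n/(-302) = (-21 - 8) + (71/4)/(-302) = -29 + (71/4)*(-1/302) = -29 - 71/1208 = -35103/1208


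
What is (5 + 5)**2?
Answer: 100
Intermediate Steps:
(5 + 5)**2 = 10**2 = 100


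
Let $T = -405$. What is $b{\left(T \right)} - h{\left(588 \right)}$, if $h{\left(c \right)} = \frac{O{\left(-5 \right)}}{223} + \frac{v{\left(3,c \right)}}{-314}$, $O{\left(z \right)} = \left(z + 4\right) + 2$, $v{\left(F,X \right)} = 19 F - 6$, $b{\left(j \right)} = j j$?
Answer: $\frac{11485369609}{70022} \approx 1.6403 \cdot 10^{5}$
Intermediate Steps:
$b{\left(j \right)} = j^{2}$
$v{\left(F,X \right)} = -6 + 19 F$
$O{\left(z \right)} = 6 + z$ ($O{\left(z \right)} = \left(4 + z\right) + 2 = 6 + z$)
$h{\left(c \right)} = - \frac{11059}{70022}$ ($h{\left(c \right)} = \frac{6 - 5}{223} + \frac{-6 + 19 \cdot 3}{-314} = 1 \cdot \frac{1}{223} + \left(-6 + 57\right) \left(- \frac{1}{314}\right) = \frac{1}{223} + 51 \left(- \frac{1}{314}\right) = \frac{1}{223} - \frac{51}{314} = - \frac{11059}{70022}$)
$b{\left(T \right)} - h{\left(588 \right)} = \left(-405\right)^{2} - - \frac{11059}{70022} = 164025 + \frac{11059}{70022} = \frac{11485369609}{70022}$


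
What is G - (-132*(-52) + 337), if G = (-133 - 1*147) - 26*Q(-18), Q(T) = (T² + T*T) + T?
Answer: -23861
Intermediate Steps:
Q(T) = T + 2*T² (Q(T) = (T² + T²) + T = 2*T² + T = T + 2*T²)
G = -16660 (G = (-133 - 1*147) - (-468)*(1 + 2*(-18)) = (-133 - 147) - (-468)*(1 - 36) = -280 - (-468)*(-35) = -280 - 26*630 = -280 - 16380 = -16660)
G - (-132*(-52) + 337) = -16660 - (-132*(-52) + 337) = -16660 - (6864 + 337) = -16660 - 1*7201 = -16660 - 7201 = -23861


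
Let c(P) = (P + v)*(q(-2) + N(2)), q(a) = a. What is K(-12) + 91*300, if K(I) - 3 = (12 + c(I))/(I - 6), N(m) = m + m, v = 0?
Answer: 81911/3 ≈ 27304.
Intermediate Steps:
N(m) = 2*m
c(P) = 2*P (c(P) = (P + 0)*(-2 + 2*2) = P*(-2 + 4) = P*2 = 2*P)
K(I) = 3 + (12 + 2*I)/(-6 + I) (K(I) = 3 + (12 + 2*I)/(I - 6) = 3 + (12 + 2*I)/(-6 + I))
K(-12) + 91*300 = (-6 + 5*(-12))/(-6 - 12) + 91*300 = (-6 - 60)/(-18) + 27300 = -1/18*(-66) + 27300 = 11/3 + 27300 = 81911/3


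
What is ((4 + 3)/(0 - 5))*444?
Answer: -3108/5 ≈ -621.60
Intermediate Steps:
((4 + 3)/(0 - 5))*444 = (7/(-5))*444 = (7*(-⅕))*444 = -7/5*444 = -3108/5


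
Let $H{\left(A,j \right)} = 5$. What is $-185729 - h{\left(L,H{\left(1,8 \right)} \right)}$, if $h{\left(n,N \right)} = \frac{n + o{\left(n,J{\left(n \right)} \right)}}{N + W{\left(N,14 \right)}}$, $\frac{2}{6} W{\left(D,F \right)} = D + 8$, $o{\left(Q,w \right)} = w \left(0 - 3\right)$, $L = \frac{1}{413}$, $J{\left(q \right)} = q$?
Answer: $- \frac{1687533693}{9086} \approx -1.8573 \cdot 10^{5}$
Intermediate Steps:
$L = \frac{1}{413} \approx 0.0024213$
$o{\left(Q,w \right)} = - 3 w$ ($o{\left(Q,w \right)} = w \left(-3\right) = - 3 w$)
$W{\left(D,F \right)} = 24 + 3 D$ ($W{\left(D,F \right)} = 3 \left(D + 8\right) = 3 \left(8 + D\right) = 24 + 3 D$)
$h{\left(n,N \right)} = - \frac{2 n}{24 + 4 N}$ ($h{\left(n,N \right)} = \frac{n - 3 n}{N + \left(24 + 3 N\right)} = \frac{\left(-2\right) n}{24 + 4 N} = - \frac{2 n}{24 + 4 N}$)
$-185729 - h{\left(L,H{\left(1,8 \right)} \right)} = -185729 - \left(-1\right) \frac{1}{413} \frac{1}{12 + 2 \cdot 5} = -185729 - \left(-1\right) \frac{1}{413} \frac{1}{12 + 10} = -185729 - \left(-1\right) \frac{1}{413} \cdot \frac{1}{22} = -185729 - - \frac{1}{9086} = -185729 + \frac{1}{9086} = - \frac{1687533693}{9086}$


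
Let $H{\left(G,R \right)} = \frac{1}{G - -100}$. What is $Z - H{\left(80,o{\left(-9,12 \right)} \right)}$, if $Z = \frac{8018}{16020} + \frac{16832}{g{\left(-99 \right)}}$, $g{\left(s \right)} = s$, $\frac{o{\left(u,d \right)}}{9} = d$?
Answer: $- \frac{29873741}{176220} \approx -169.53$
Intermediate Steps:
$o{\left(u,d \right)} = 9 d$
$H{\left(G,R \right)} = \frac{1}{100 + G}$ ($H{\left(G,R \right)} = \frac{1}{G + 100} = \frac{1}{100 + G}$)
$Z = - \frac{14936381}{88110}$ ($Z = \frac{8018}{16020} + \frac{16832}{-99} = 8018 \cdot \frac{1}{16020} + 16832 \left(- \frac{1}{99}\right) = \frac{4009}{8010} - \frac{16832}{99} = - \frac{14936381}{88110} \approx -169.52$)
$Z - H{\left(80,o{\left(-9,12 \right)} \right)} = - \frac{14936381}{88110} - \frac{1}{100 + 80} = - \frac{14936381}{88110} - \frac{1}{180} = - \frac{29873741}{176220}$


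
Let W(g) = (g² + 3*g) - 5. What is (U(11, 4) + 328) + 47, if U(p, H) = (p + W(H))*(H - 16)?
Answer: -33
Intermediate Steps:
W(g) = -5 + g² + 3*g
U(p, H) = (-16 + H)*(-5 + p + H² + 3*H) (U(p, H) = (p + (-5 + H² + 3*H))*(H - 16) = (-5 + p + H² + 3*H)*(-16 + H) = (-16 + H)*(-5 + p + H² + 3*H))
(U(11, 4) + 328) + 47 = ((80 + 4³ - 53*4 - 16*11 - 13*4² + 4*11) + 328) + 47 = ((80 + 64 - 212 - 176 - 13*16 + 44) + 328) + 47 = ((80 + 64 - 212 - 176 - 208 + 44) + 328) + 47 = (-408 + 328) + 47 = -80 + 47 = -33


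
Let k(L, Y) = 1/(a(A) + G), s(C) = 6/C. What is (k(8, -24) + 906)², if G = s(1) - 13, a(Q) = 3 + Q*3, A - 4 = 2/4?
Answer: 296390656/361 ≈ 8.2103e+5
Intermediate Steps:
A = 9/2 (A = 4 + 2/4 = 4 + 2*(¼) = 4 + ½ = 9/2 ≈ 4.5000)
a(Q) = 3 + 3*Q
G = -7 (G = 6/1 - 13 = 6*1 - 13 = 6 - 13 = -7)
k(L, Y) = 2/19 (k(L, Y) = 1/((3 + 3*(9/2)) - 7) = 1/((3 + 27/2) - 7) = 1/(33/2 - 7) = 1/(19/2) = 2/19)
(k(8, -24) + 906)² = (2/19 + 906)² = (17216/19)² = 296390656/361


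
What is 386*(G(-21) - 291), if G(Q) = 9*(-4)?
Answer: -126222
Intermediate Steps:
G(Q) = -36
386*(G(-21) - 291) = 386*(-36 - 291) = 386*(-327) = -126222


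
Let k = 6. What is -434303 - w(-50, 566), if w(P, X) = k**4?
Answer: -435599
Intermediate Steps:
w(P, X) = 1296 (w(P, X) = 6**4 = 1296)
-434303 - w(-50, 566) = -434303 - 1*1296 = -434303 - 1296 = -435599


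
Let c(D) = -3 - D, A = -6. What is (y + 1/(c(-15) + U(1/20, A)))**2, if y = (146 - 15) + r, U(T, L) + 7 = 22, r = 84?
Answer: 33709636/729 ≈ 46241.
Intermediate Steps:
U(T, L) = 15 (U(T, L) = -7 + 22 = 15)
y = 215 (y = (146 - 15) + 84 = 131 + 84 = 215)
(y + 1/(c(-15) + U(1/20, A)))**2 = (215 + 1/((-3 - 1*(-15)) + 15))**2 = (215 + 1/((-3 + 15) + 15))**2 = (215 + 1/(12 + 15))**2 = (215 + 1/27)**2 = (5806/27)**2 = 33709636/729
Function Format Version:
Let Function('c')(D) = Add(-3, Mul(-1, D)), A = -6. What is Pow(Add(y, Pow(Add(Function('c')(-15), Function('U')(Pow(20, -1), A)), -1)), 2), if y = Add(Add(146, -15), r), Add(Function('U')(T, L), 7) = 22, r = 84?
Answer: Rational(33709636, 729) ≈ 46241.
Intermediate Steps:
Function('U')(T, L) = 15 (Function('U')(T, L) = Add(-7, 22) = 15)
y = 215 (y = Add(Add(146, -15), 84) = Add(131, 84) = 215)
Pow(Add(y, Pow(Add(Function('c')(-15), Function('U')(Pow(20, -1), A)), -1)), 2) = Pow(Add(215, Pow(Add(Add(-3, Mul(-1, -15)), 15), -1)), 2) = Pow(Add(215, Pow(Add(Add(-3, 15), 15), -1)), 2) = Pow(Add(215, Pow(Add(12, 15), -1)), 2) = Pow(Add(215, Pow(27, -1)), 2) = Pow(Add(215, Rational(1, 27)), 2) = Pow(Rational(5806, 27), 2) = Rational(33709636, 729)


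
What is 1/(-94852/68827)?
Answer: -68827/94852 ≈ -0.72563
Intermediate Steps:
1/(-94852/68827) = -68827/94852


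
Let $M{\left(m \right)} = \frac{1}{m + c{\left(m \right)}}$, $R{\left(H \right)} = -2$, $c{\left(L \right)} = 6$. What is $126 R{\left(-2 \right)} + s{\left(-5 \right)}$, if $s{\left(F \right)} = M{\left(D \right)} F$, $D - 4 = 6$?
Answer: $- \frac{4037}{16} \approx -252.31$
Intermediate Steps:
$D = 10$ ($D = 4 + 6 = 10$)
$M{\left(m \right)} = \frac{1}{6 + m}$ ($M{\left(m \right)} = \frac{1}{m + 6} = \frac{1}{6 + m}$)
$s{\left(F \right)} = \frac{F}{16}$ ($s{\left(F \right)} = \frac{F}{6 + 10} = \frac{F}{16}$)
$126 R{\left(-2 \right)} + s{\left(-5 \right)} = 126 \left(-2\right) + \frac{1}{16} \left(-5\right) = -252 - \frac{5}{16} = - \frac{4037}{16}$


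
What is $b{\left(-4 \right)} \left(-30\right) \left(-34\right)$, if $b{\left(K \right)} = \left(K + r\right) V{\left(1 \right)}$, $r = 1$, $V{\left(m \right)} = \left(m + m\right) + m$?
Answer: $-9180$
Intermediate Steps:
$V{\left(m \right)} = 3 m$ ($V{\left(m \right)} = 2 m + m = 3 m$)
$b{\left(K \right)} = 3 + 3 K$ ($b{\left(K \right)} = \left(K + 1\right) 3 \cdot 1 = \left(1 + K\right) 3 = 3 + 3 K$)
$b{\left(-4 \right)} \left(-30\right) \left(-34\right) = \left(3 + 3 \left(-4\right)\right) \left(-30\right) \left(-34\right) = \left(3 - 12\right) \left(-30\right) \left(-34\right) = \left(-9\right) \left(-30\right) \left(-34\right) = 270 \left(-34\right) = -9180$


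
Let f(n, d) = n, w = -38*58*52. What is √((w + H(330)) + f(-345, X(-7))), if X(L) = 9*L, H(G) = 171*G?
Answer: I*√58523 ≈ 241.92*I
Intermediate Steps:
w = -114608 (w = -2204*52 = -114608)
√((w + H(330)) + f(-345, X(-7))) = √((-114608 + 171*330) - 345) = √((-114608 + 56430) - 345) = √(-58178 - 345) = √(-58523) = I*√58523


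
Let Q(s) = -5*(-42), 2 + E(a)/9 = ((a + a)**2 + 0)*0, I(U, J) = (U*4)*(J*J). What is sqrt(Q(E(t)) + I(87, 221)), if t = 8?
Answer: 9*sqrt(209838) ≈ 4122.7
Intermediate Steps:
I(U, J) = 4*U*J**2 (I(U, J) = (4*U)*J**2 = 4*U*J**2)
E(a) = -18 (E(a) = -18 + 9*(((a + a)**2 + 0)*0) = -18 + 9*(((2*a)**2 + 0)*0) = -18 + 9*((4*a**2 + 0)*0) = -18 + 9*((4*a**2)*0) = -18 + 9*0 = -18 + 0 = -18)
Q(s) = 210
sqrt(Q(E(t)) + I(87, 221)) = sqrt(210 + 4*87*221**2) = sqrt(210 + 4*87*48841) = sqrt(210 + 16996668) = sqrt(16996878) = 9*sqrt(209838)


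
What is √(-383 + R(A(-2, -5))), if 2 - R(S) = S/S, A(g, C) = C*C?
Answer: I*√382 ≈ 19.545*I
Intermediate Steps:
A(g, C) = C²
R(S) = 1 (R(S) = 2 - S/S = 2 - 1*1 = 2 - 1 = 1)
√(-383 + R(A(-2, -5))) = √(-383 + 1) = √(-382) = I*√382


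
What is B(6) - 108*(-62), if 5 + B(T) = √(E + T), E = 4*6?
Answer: 6691 + √30 ≈ 6696.5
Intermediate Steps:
E = 24
B(T) = -5 + √(24 + T)
B(6) - 108*(-62) = (-5 + √(24 + 6)) - 108*(-62) = (-5 + √30) + 6696 = 6691 + √30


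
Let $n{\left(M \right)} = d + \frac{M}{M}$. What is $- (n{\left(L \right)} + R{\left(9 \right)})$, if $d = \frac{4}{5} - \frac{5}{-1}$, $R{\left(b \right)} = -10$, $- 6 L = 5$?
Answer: $\frac{16}{5} \approx 3.2$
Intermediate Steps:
$L = - \frac{5}{6}$ ($L = \left(- \frac{1}{6}\right) 5 = - \frac{5}{6} \approx -0.83333$)
$d = \frac{29}{5}$ ($d = 4 \cdot \frac{1}{5} - -5 = \frac{4}{5} + 5 = \frac{29}{5} \approx 5.8$)
$n{\left(M \right)} = \frac{34}{5}$ ($n{\left(M \right)} = \frac{29}{5} + \frac{M}{M} = \frac{29}{5} + 1 = \frac{34}{5}$)
$- (n{\left(L \right)} + R{\left(9 \right)}) = - (\frac{34}{5} - 10) = \left(-1\right) \left(- \frac{16}{5}\right) = \frac{16}{5}$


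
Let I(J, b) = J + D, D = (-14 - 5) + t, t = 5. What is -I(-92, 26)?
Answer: 106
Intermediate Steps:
D = -14 (D = (-14 - 5) + 5 = -19 + 5 = -14)
I(J, b) = -14 + J (I(J, b) = J - 14 = -14 + J)
-I(-92, 26) = -(-14 - 92) = -1*(-106) = 106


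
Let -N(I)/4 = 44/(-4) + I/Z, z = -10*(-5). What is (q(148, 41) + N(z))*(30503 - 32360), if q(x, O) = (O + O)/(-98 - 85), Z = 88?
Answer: -51435805/671 ≈ -76656.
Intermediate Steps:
q(x, O) = -2*O/183 (q(x, O) = (2*O)/(-183) = (2*O)*(-1/183) = -2*O/183)
z = 50
N(I) = 44 - I/22 (N(I) = -4*(44/(-4) + I/88) = -4*(44*(-1/4) + I*(1/88)) = -4*(-11 + I/88) = 44 - I/22)
(q(148, 41) + N(z))*(30503 - 32360) = (-2/183*41 + (44 - 1/22*50))*(30503 - 32360) = (-82/183 + (44 - 25/11))*(-1857) = (-82/183 + 459/11)*(-1857) = (83095/2013)*(-1857) = -51435805/671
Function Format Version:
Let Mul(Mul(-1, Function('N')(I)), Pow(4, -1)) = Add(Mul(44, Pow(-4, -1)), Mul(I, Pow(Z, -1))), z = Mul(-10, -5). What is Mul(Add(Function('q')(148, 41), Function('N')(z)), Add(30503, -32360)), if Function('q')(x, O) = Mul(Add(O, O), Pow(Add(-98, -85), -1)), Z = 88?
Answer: Rational(-51435805, 671) ≈ -76656.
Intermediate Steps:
Function('q')(x, O) = Mul(Rational(-2, 183), O) (Function('q')(x, O) = Mul(Mul(2, O), Pow(-183, -1)) = Mul(Mul(2, O), Rational(-1, 183)) = Mul(Rational(-2, 183), O))
z = 50
Function('N')(I) = Add(44, Mul(Rational(-1, 22), I)) (Function('N')(I) = Mul(-4, Add(Mul(44, Pow(-4, -1)), Mul(I, Pow(88, -1)))) = Mul(-4, Add(Mul(44, Rational(-1, 4)), Mul(I, Rational(1, 88)))) = Mul(-4, Add(-11, Mul(Rational(1, 88), I))) = Add(44, Mul(Rational(-1, 22), I)))
Mul(Add(Function('q')(148, 41), Function('N')(z)), Add(30503, -32360)) = Mul(Add(Mul(Rational(-2, 183), 41), Add(44, Mul(Rational(-1, 22), 50))), Add(30503, -32360)) = Mul(Add(Rational(-82, 183), Add(44, Rational(-25, 11))), -1857) = Mul(Add(Rational(-82, 183), Rational(459, 11)), -1857) = Mul(Rational(83095, 2013), -1857) = Rational(-51435805, 671)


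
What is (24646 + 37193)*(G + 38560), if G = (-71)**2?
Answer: 2696242239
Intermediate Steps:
G = 5041
(24646 + 37193)*(G + 38560) = (24646 + 37193)*(5041 + 38560) = 61839*43601 = 2696242239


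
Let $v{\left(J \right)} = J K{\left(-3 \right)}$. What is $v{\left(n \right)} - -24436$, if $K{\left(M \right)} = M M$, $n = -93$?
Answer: $23599$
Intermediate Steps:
$K{\left(M \right)} = M^{2}$
$v{\left(J \right)} = 9 J$ ($v{\left(J \right)} = J \left(-3\right)^{2} = J 9 = 9 J$)
$v{\left(n \right)} - -24436 = 9 \left(-93\right) - -24436 = -837 + 24436 = 23599$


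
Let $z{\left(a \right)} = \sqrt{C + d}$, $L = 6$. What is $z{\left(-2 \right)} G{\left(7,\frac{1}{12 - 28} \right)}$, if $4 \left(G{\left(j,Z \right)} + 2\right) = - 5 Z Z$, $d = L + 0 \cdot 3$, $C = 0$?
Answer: $- \frac{2053 \sqrt{6}}{1024} \approx -4.9109$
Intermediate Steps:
$d = 6$ ($d = 6 + 0 \cdot 3 = 6 + 0 = 6$)
$G{\left(j,Z \right)} = -2 - \frac{5 Z^{2}}{4}$ ($G{\left(j,Z \right)} = -2 + \frac{- 5 Z Z}{4} = -2 + \frac{\left(-5\right) Z^{2}}{4} = -2 - \frac{5 Z^{2}}{4}$)
$z{\left(a \right)} = \sqrt{6}$ ($z{\left(a \right)} = \sqrt{0 + 6} = \sqrt{6}$)
$z{\left(-2 \right)} G{\left(7,\frac{1}{12 - 28} \right)} = \sqrt{6} \left(-2 - \frac{5 \left(\frac{1}{12 - 28}\right)^{2}}{4}\right) = \sqrt{6} \left(-2 - \frac{5 \left(\frac{1}{-16}\right)^{2}}{4}\right) = \sqrt{6} \left(-2 - \frac{5 \left(- \frac{1}{16}\right)^{2}}{4}\right) = \sqrt{6} \left(-2 - \frac{5}{1024}\right) = \sqrt{6} \left(- \frac{2053}{1024}\right) = - \frac{2053 \sqrt{6}}{1024}$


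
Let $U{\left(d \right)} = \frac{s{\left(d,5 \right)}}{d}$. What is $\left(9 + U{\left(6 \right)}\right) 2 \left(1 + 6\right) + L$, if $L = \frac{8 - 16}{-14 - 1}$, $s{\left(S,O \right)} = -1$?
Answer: $\frac{621}{5} \approx 124.2$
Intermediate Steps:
$L = \frac{8}{15}$ ($L = - \frac{8}{-15} = \left(-8\right) \left(- \frac{1}{15}\right) = \frac{8}{15} \approx 0.53333$)
$U{\left(d \right)} = - \frac{1}{d}$
$\left(9 + U{\left(6 \right)}\right) 2 \left(1 + 6\right) + L = \left(9 - \frac{1}{6}\right) 2 \left(1 + 6\right) + \frac{8}{15} = \left(9 - \frac{1}{6}\right) 2 \cdot 7 + \frac{8}{15} = \left(9 - \frac{1}{6}\right) 14 + \frac{8}{15} = \frac{53}{6} \cdot 14 + \frac{8}{15} = \frac{371}{3} + \frac{8}{15} = \frac{621}{5}$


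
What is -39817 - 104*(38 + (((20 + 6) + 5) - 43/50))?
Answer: -1172589/25 ≈ -46904.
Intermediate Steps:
-39817 - 104*(38 + (((20 + 6) + 5) - 43/50)) = -39817 - 104*(38 + ((26 + 5) - 43/50)) = -39817 - 104*(38 + (31 - 1*43/50)) = -39817 - 104*(38 + (31 - 43/50)) = -39817 - 104*(38 + 1507/50) = -39817 - 104*3407/50 = -39817 - 177164/25 = -1172589/25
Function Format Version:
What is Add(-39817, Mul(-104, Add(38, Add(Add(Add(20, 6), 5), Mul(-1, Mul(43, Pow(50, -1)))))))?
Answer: Rational(-1172589, 25) ≈ -46904.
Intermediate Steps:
Add(-39817, Mul(-104, Add(38, Add(Add(Add(20, 6), 5), Mul(-1, Mul(43, Pow(50, -1))))))) = Add(-39817, Mul(-104, Add(38, Add(Add(26, 5), Mul(-1, Mul(43, Rational(1, 50))))))) = Add(-39817, Mul(-104, Add(38, Add(31, Mul(-1, Rational(43, 50)))))) = Add(-39817, Mul(-104, Add(38, Add(31, Rational(-43, 50))))) = Add(-39817, Mul(-104, Add(38, Rational(1507, 50)))) = Add(-39817, Mul(-104, Rational(3407, 50))) = Add(-39817, Rational(-177164, 25)) = Rational(-1172589, 25)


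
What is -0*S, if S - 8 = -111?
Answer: 0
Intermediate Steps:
S = -103 (S = 8 - 111 = -103)
-0*S = -0*(-103) = -6*0 = 0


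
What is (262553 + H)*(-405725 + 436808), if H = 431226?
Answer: 21564732657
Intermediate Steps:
(262553 + H)*(-405725 + 436808) = (262553 + 431226)*(-405725 + 436808) = 693779*31083 = 21564732657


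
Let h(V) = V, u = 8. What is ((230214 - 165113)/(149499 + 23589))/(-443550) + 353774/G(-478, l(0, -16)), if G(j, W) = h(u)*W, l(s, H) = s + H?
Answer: -106095139994963/38386591200 ≈ -2763.9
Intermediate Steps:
l(s, H) = H + s
G(j, W) = 8*W
((230214 - 165113)/(149499 + 23589))/(-443550) + 353774/G(-478, l(0, -16)) = ((230214 - 165113)/(149499 + 23589))/(-443550) + 353774/((8*(-16 + 0))) = (65101/173088)*(-1/443550) + 353774/((8*(-16))) = (65101*(1/173088))*(-1/443550) + 353774/(-128) = (65101/173088)*(-1/443550) + 353774*(-1/128) = -65101/76773182400 - 176887/64 = -106095139994963/38386591200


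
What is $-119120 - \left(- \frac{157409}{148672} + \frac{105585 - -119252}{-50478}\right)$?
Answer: $- \frac{446957173935977}{3752332608} \approx -1.1911 \cdot 10^{5}$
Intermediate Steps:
$-119120 - \left(- \frac{157409}{148672} + \frac{105585 - -119252}{-50478}\right) = -119120 - \left(\left(-157409\right) \frac{1}{148672} + \left(105585 + 119252\right) \left(- \frac{1}{50478}\right)\right) = -119120 - \left(- \frac{157409}{148672} + 224837 \left(- \frac{1}{50478}\right)\right) = -119120 - \left(- \frac{157409}{148672} - \frac{224837}{50478}\right) = -119120 - - \frac{20686328983}{3752332608} = -119120 + \frac{20686328983}{3752332608} = - \frac{446957173935977}{3752332608}$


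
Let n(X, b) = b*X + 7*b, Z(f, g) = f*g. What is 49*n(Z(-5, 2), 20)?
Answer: -2940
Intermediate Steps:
n(X, b) = 7*b + X*b (n(X, b) = X*b + 7*b = 7*b + X*b)
49*n(Z(-5, 2), 20) = 49*(20*(7 - 5*2)) = 49*(20*(7 - 10)) = 49*(20*(-3)) = 49*(-60) = -2940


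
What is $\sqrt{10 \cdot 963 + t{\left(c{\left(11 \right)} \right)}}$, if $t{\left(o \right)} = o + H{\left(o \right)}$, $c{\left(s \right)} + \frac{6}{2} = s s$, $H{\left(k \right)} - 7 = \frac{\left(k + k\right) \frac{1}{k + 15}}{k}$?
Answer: $\frac{\sqrt{172556461}}{133} \approx 98.767$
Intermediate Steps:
$H{\left(k \right)} = 7 + \frac{2}{15 + k}$ ($H{\left(k \right)} = 7 + \frac{\left(k + k\right) \frac{1}{k + 15}}{k} = 7 + \frac{2 k \frac{1}{15 + k}}{k} = 7 + \frac{2}{15 + k}$)
$c{\left(s \right)} = -3 + s^{2}$ ($c{\left(s \right)} = -3 + s s = -3 + s^{2}$)
$t{\left(o \right)} = o + \frac{107 + 7 o}{15 + o}$
$\sqrt{10 \cdot 963 + t{\left(c{\left(11 \right)} \right)}} = \sqrt{10 \cdot 963 + \frac{107 + \left(-3 + 11^{2}\right)^{2} + 22 \left(-3 + 11^{2}\right)}{15 - \left(3 - 11^{2}\right)}} = \sqrt{9630 + \frac{107 + \left(-3 + 121\right)^{2} + 22 \left(-3 + 121\right)}{15 + \left(-3 + 121\right)}} = \sqrt{9630 + \frac{107 + 118^{2} + 22 \cdot 118}{15 + 118}} = \sqrt{9630 + \frac{107 + 13924 + 2596}{133}} = \sqrt{9630 + \frac{1}{133} \cdot 16627} = \sqrt{9630 + \frac{16627}{133}} = \sqrt{\frac{1297417}{133}} = \frac{\sqrt{172556461}}{133}$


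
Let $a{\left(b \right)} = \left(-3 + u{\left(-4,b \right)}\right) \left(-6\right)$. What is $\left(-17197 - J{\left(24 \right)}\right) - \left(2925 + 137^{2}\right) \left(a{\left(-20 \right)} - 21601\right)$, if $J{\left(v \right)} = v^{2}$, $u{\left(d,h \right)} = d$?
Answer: $467683173$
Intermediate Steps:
$a{\left(b \right)} = 42$ ($a{\left(b \right)} = \left(-3 - 4\right) \left(-6\right) = \left(-7\right) \left(-6\right) = 42$)
$\left(-17197 - J{\left(24 \right)}\right) - \left(2925 + 137^{2}\right) \left(a{\left(-20 \right)} - 21601\right) = \left(-17197 - 24^{2}\right) - \left(2925 + 137^{2}\right) \left(42 - 21601\right) = \left(-17197 - 576\right) - \left(2925 + 18769\right) \left(-21559\right) = \left(-17197 - 576\right) - 21694 \left(-21559\right) = -17773 - -467700946 = -17773 + 467700946 = 467683173$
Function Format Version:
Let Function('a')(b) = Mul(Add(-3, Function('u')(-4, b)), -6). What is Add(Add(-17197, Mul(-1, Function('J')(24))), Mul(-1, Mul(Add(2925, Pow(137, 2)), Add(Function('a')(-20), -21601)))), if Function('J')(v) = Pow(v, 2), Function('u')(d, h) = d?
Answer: 467683173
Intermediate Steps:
Function('a')(b) = 42 (Function('a')(b) = Mul(Add(-3, -4), -6) = Mul(-7, -6) = 42)
Add(Add(-17197, Mul(-1, Function('J')(24))), Mul(-1, Mul(Add(2925, Pow(137, 2)), Add(Function('a')(-20), -21601)))) = Add(Add(-17197, Mul(-1, Pow(24, 2))), Mul(-1, Mul(Add(2925, Pow(137, 2)), Add(42, -21601)))) = Add(Add(-17197, Mul(-1, 576)), Mul(-1, Mul(Add(2925, 18769), -21559))) = Add(Add(-17197, -576), Mul(-1, Mul(21694, -21559))) = Add(-17773, Mul(-1, -467700946)) = Add(-17773, 467700946) = 467683173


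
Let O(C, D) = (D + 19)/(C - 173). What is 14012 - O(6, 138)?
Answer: 2340161/167 ≈ 14013.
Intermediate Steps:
O(C, D) = (19 + D)/(-173 + C)
14012 - O(6, 138) = 14012 - (19 + 138)/(-173 + 6) = 14012 - 157/(-167) = 14012 - (-1)*157/167 = 14012 - 1*(-157/167) = 14012 + 157/167 = 2340161/167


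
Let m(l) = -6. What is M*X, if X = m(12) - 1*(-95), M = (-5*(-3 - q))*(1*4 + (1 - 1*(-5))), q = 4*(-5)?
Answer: -75650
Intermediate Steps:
q = -20
M = -850 (M = (-5*(-3 - 1*(-20)))*(1*4 + (1 - 1*(-5))) = (-5*(-3 + 20))*(4 + (1 + 5)) = (-5*17)*(4 + 6) = -85*10 = -850)
X = 89 (X = -6 - 1*(-95) = -6 + 95 = 89)
M*X = -850*89 = -75650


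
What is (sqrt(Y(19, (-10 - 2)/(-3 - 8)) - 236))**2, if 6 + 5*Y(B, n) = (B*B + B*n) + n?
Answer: -1767/11 ≈ -160.64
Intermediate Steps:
Y(B, n) = -6/5 + n/5 + B**2/5 + B*n/5 (Y(B, n) = -6/5 + ((B*B + B*n) + n)/5 = -6/5 + ((B**2 + B*n) + n)/5 = -6/5 + (n + B**2 + B*n)/5 = -6/5 + (n/5 + B**2/5 + B*n/5) = -6/5 + n/5 + B**2/5 + B*n/5)
(sqrt(Y(19, (-10 - 2)/(-3 - 8)) - 236))**2 = (sqrt((-6/5 + ((-10 - 2)/(-3 - 8))/5 + (1/5)*19**2 + (1/5)*19*((-10 - 2)/(-3 - 8))) - 236))**2 = (sqrt((-6/5 + (-12/(-11))/5 + (1/5)*361 + (1/5)*19*(-12/(-11))) - 236))**2 = (sqrt((-6/5 + (-12*(-1/11))/5 + 361/5 + (1/5)*19*(-12*(-1/11))) - 236))**2 = (sqrt((-6/5 + (1/5)*(12/11) + 361/5 + (1/5)*19*(12/11)) - 236))**2 = (sqrt((-6/5 + 12/55 + 361/5 + 228/55) - 236))**2 = (sqrt(829/11 - 236))**2 = (sqrt(-1767/11))**2 = (I*sqrt(19437)/11)**2 = -1767/11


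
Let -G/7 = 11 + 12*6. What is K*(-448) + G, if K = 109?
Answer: -49413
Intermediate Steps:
G = -581 (G = -7*(11 + 12*6) = -7*(11 + 72) = -7*83 = -581)
K*(-448) + G = 109*(-448) - 581 = -48832 - 581 = -49413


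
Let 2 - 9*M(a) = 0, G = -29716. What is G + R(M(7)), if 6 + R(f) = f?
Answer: -267496/9 ≈ -29722.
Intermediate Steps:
M(a) = 2/9 (M(a) = 2/9 - ⅑*0 = 2/9 + 0 = 2/9)
R(f) = -6 + f
G + R(M(7)) = -29716 + (-6 + 2/9) = -29716 - 52/9 = -267496/9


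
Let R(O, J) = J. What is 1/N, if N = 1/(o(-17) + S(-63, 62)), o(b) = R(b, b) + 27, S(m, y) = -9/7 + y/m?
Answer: 487/63 ≈ 7.7302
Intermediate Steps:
S(m, y) = -9/7 + y/m (S(m, y) = -9*1/7 + y/m = -9/7 + y/m)
o(b) = 27 + b (o(b) = b + 27 = 27 + b)
N = 63/487 (N = 1/((27 - 17) + (-9/7 + 62/(-63))) = 1/(10 + (-9/7 + 62*(-1/63))) = 1/(10 + (-9/7 - 62/63)) = 1/(10 - 143/63) = 1/(487/63) = 63/487 ≈ 0.12936)
1/N = 1/(63/487) = 487/63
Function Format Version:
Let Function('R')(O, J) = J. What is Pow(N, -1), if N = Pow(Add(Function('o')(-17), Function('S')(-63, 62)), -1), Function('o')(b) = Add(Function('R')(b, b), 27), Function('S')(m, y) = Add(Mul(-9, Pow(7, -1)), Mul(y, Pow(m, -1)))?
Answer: Rational(487, 63) ≈ 7.7302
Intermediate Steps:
Function('S')(m, y) = Add(Rational(-9, 7), Mul(y, Pow(m, -1))) (Function('S')(m, y) = Add(Mul(-9, Rational(1, 7)), Mul(y, Pow(m, -1))) = Add(Rational(-9, 7), Mul(y, Pow(m, -1))))
Function('o')(b) = Add(27, b) (Function('o')(b) = Add(b, 27) = Add(27, b))
N = Rational(63, 487) (N = Pow(Add(Add(27, -17), Add(Rational(-9, 7), Mul(62, Pow(-63, -1)))), -1) = Pow(Add(10, Add(Rational(-9, 7), Mul(62, Rational(-1, 63)))), -1) = Pow(Add(10, Add(Rational(-9, 7), Rational(-62, 63))), -1) = Pow(Add(10, Rational(-143, 63)), -1) = Pow(Rational(487, 63), -1) = Rational(63, 487) ≈ 0.12936)
Pow(N, -1) = Pow(Rational(63, 487), -1) = Rational(487, 63)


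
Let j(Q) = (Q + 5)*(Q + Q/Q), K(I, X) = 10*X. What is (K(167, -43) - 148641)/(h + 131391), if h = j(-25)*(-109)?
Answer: -149071/79071 ≈ -1.8853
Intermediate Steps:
j(Q) = (1 + Q)*(5 + Q) (j(Q) = (5 + Q)*(Q + 1) = (5 + Q)*(1 + Q) = (1 + Q)*(5 + Q))
h = -52320 (h = (5 + (-25)² + 6*(-25))*(-109) = (5 + 625 - 150)*(-109) = 480*(-109) = -52320)
(K(167, -43) - 148641)/(h + 131391) = (10*(-43) - 148641)/(-52320 + 131391) = (-430 - 148641)/79071 = -149071*1/79071 = -149071/79071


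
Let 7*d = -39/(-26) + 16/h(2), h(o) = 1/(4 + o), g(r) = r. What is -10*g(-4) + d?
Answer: 755/14 ≈ 53.929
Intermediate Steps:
d = 195/14 (d = (-39/(-26) + 16/(1/(4 + 2)))/7 = (-39*(-1/26) + 16/(1/6))/7 = (3/2 + 16/(⅙))/7 = (3/2 + 16*6)/7 = (3/2 + 96)/7 = (⅐)*(195/2) = 195/14 ≈ 13.929)
-10*g(-4) + d = -10*(-4) + 195/14 = 40 + 195/14 = 755/14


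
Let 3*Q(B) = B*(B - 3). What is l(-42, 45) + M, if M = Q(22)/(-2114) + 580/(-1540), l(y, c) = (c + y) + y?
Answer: -1375795/34881 ≈ -39.443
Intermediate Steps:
Q(B) = B*(-3 + B)/3 (Q(B) = (B*(B - 3))/3 = (B*(-3 + B))/3 = B*(-3 + B)/3)
l(y, c) = c + 2*y
M = -15436/34881 (M = ((1/3)*22*(-3 + 22))/(-2114) + 580/(-1540) = ((1/3)*22*19)*(-1/2114) + 580*(-1/1540) = (418/3)*(-1/2114) - 29/77 = -209/3171 - 29/77 = -15436/34881 ≈ -0.44253)
l(-42, 45) + M = (45 + 2*(-42)) - 15436/34881 = (45 - 84) - 15436/34881 = -39 - 15436/34881 = -1375795/34881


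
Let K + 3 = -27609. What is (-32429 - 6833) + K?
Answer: -66874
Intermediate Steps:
K = -27612 (K = -3 - 27609 = -27612)
(-32429 - 6833) + K = (-32429 - 6833) - 27612 = -39262 - 27612 = -66874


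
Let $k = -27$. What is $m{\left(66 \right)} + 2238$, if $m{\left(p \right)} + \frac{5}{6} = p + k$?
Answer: $\frac{13657}{6} \approx 2276.2$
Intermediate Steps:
$m{\left(p \right)} = - \frac{167}{6} + p$ ($m{\left(p \right)} = - \frac{5}{6} + \left(p - 27\right) = - \frac{5}{6} + \left(-27 + p\right) = - \frac{167}{6} + p$)
$m{\left(66 \right)} + 2238 = \left(- \frac{167}{6} + 66\right) + 2238 = \frac{229}{6} + 2238 = \frac{13657}{6}$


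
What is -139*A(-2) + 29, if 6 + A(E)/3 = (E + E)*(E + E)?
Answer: -4141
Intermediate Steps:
A(E) = -18 + 12*E² (A(E) = -18 + 3*((E + E)*(E + E)) = -18 + 3*((2*E)*(2*E)) = -18 + 3*(4*E²) = -18 + 12*E²)
-139*A(-2) + 29 = -139*(-18 + 12*(-2)²) + 29 = -139*(-18 + 12*4) + 29 = -139*(-18 + 48) + 29 = -139*30 + 29 = -4170 + 29 = -4141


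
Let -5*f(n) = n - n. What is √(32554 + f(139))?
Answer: √32554 ≈ 180.43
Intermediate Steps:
f(n) = 0 (f(n) = -(n - n)/5 = -⅕*0 = 0)
√(32554 + f(139)) = √(32554 + 0) = √32554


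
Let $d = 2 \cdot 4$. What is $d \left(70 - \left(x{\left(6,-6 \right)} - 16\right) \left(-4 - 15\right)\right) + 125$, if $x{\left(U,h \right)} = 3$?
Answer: $-1291$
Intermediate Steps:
$d = 8$
$d \left(70 - \left(x{\left(6,-6 \right)} - 16\right) \left(-4 - 15\right)\right) + 125 = 8 \left(70 - \left(3 - 16\right) \left(-4 - 15\right)\right) + 125 = 8 \left(70 - \left(-13\right) \left(-19\right)\right) + 125 = 8 \left(70 - 247\right) + 125 = 8 \left(-177\right) + 125 = -1416 + 125 = -1291$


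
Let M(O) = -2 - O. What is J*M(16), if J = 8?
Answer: -144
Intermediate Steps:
J*M(16) = 8*(-2 - 1*16) = 8*(-2 - 16) = 8*(-18) = -144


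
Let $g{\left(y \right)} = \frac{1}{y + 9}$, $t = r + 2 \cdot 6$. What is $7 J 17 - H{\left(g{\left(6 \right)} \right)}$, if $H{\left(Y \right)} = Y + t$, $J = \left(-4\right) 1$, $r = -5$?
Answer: $- \frac{7246}{15} \approx -483.07$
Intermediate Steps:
$J = -4$
$t = 7$ ($t = -5 + 2 \cdot 6 = -5 + 12 = 7$)
$g{\left(y \right)} = \frac{1}{9 + y}$
$H{\left(Y \right)} = 7 + Y$ ($H{\left(Y \right)} = Y + 7 = 7 + Y$)
$7 J 17 - H{\left(g{\left(6 \right)} \right)} = 7 \left(-4\right) 17 - \left(7 + \frac{1}{9 + 6}\right) = \left(-28\right) 17 - \left(7 + \frac{1}{15}\right) = -476 - \left(7 + \frac{1}{15}\right) = -476 - \frac{106}{15} = - \frac{7246}{15}$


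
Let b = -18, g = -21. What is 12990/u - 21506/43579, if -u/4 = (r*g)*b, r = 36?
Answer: -289450967/395348688 ≈ -0.73214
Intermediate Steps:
u = -54432 (u = -4*36*(-21)*(-18) = -(-3024)*(-18) = -4*13608 = -54432)
12990/u - 21506/43579 = 12990/(-54432) - 21506/43579 = 12990*(-1/54432) - 21506*1/43579 = -2165/9072 - 21506/43579 = -289450967/395348688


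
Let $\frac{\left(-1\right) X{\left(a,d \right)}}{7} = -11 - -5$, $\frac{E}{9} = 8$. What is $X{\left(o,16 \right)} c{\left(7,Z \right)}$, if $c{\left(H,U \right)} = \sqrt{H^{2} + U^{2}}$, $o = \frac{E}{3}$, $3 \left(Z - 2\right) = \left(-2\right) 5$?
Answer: $14 \sqrt{457} \approx 299.29$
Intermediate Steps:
$E = 72$ ($E = 9 \cdot 8 = 72$)
$Z = - \frac{4}{3}$ ($Z = 2 + \frac{\left(-2\right) 5}{3} = 2 + \frac{1}{3} \left(-10\right) = 2 - \frac{10}{3} = - \frac{4}{3} \approx -1.3333$)
$o = 24$ ($o = \frac{72}{3} = 72 \cdot \frac{1}{3} = 24$)
$X{\left(a,d \right)} = 42$ ($X{\left(a,d \right)} = - 7 \left(-11 - -5\right) = - 7 \left(-11 + 5\right) = \left(-7\right) \left(-6\right) = 42$)
$X{\left(o,16 \right)} c{\left(7,Z \right)} = 42 \sqrt{7^{2} + \left(- \frac{4}{3}\right)^{2}} = 42 \sqrt{49 + \frac{16}{9}} = 42 \sqrt{\frac{457}{9}} = 42 \frac{\sqrt{457}}{3} = 14 \sqrt{457}$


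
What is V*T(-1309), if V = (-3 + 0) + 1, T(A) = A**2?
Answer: -3426962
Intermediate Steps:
V = -2 (V = -3 + 1 = -2)
V*T(-1309) = -2*(-1309)**2 = -2*1713481 = -3426962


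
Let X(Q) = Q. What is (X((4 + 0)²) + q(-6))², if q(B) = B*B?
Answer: 2704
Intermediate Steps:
q(B) = B²
(X((4 + 0)²) + q(-6))² = ((4 + 0)² + (-6)²)² = (4² + 36)² = (16 + 36)² = 52² = 2704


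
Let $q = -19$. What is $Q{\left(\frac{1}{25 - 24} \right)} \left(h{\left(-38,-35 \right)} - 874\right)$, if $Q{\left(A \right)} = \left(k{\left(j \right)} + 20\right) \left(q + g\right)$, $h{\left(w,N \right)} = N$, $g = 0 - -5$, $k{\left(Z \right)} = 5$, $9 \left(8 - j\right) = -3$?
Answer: $318150$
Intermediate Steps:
$j = \frac{25}{3}$ ($j = 8 - - \frac{1}{3} = 8 + \frac{1}{3} = \frac{25}{3} \approx 8.3333$)
$g = 5$ ($g = 0 + 5 = 5$)
$Q{\left(A \right)} = -350$ ($Q{\left(A \right)} = \left(5 + 20\right) \left(-19 + 5\right) = 25 \left(-14\right) = -350$)
$Q{\left(\frac{1}{25 - 24} \right)} \left(h{\left(-38,-35 \right)} - 874\right) = - 350 \left(-35 - 874\right) = \left(-350\right) \left(-909\right) = 318150$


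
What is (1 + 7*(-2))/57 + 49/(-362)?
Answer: -7499/20634 ≈ -0.36343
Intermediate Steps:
(1 + 7*(-2))/57 + 49/(-362) = (1 - 14)*(1/57) + 49*(-1/362) = -13*1/57 - 49/362 = -13/57 - 49/362 = -7499/20634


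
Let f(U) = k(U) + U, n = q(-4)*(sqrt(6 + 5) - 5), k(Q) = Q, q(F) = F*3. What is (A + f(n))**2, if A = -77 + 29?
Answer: 11520 - 3456*sqrt(11) ≈ 57.745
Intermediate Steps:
q(F) = 3*F
n = 60 - 12*sqrt(11) (n = (3*(-4))*(sqrt(6 + 5) - 5) = -12*(sqrt(11) - 5) = -12*(-5 + sqrt(11)) = 60 - 12*sqrt(11) ≈ 20.201)
A = -48
f(U) = 2*U (f(U) = U + U = 2*U)
(A + f(n))**2 = (-48 + 2*(60 - 12*sqrt(11)))**2 = (-48 + (120 - 24*sqrt(11)))**2 = (72 - 24*sqrt(11))**2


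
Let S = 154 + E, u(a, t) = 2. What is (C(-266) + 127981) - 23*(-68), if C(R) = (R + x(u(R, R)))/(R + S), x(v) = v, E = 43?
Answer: 2979623/23 ≈ 1.2955e+5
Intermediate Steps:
S = 197 (S = 154 + 43 = 197)
C(R) = (2 + R)/(197 + R) (C(R) = (R + 2)/(R + 197) = (2 + R)/(197 + R))
(C(-266) + 127981) - 23*(-68) = ((2 - 266)/(197 - 266) + 127981) - 23*(-68) = (-264/(-69) + 127981) - 1*(-1564) = (-1/69*(-264) + 127981) + 1564 = (88/23 + 127981) + 1564 = 2943651/23 + 1564 = 2979623/23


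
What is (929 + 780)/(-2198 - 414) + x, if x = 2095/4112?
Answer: -388817/2685136 ≈ -0.14480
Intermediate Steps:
x = 2095/4112 (x = 2095*(1/4112) = 2095/4112 ≈ 0.50948)
(929 + 780)/(-2198 - 414) + x = (929 + 780)/(-2198 - 414) + 2095/4112 = 1709/(-2612) + 2095/4112 = 1709*(-1/2612) + 2095/4112 = -1709/2612 + 2095/4112 = -388817/2685136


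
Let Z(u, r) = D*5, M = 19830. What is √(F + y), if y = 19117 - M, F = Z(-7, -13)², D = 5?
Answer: 2*I*√22 ≈ 9.3808*I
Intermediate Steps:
Z(u, r) = 25 (Z(u, r) = 5*5 = 25)
F = 625 (F = 25² = 625)
y = -713 (y = 19117 - 1*19830 = 19117 - 19830 = -713)
√(F + y) = √(625 - 713) = √(-88) = 2*I*√22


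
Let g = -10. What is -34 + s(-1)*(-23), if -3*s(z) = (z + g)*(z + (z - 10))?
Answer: 978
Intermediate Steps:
s(z) = -(-10 + z)*(-10 + 2*z)/3 (s(z) = -(z - 10)*(z + (z - 10))/3 = -(-10 + z)*(z + (-10 + z))/3 = -(-10 + z)*(-10 + 2*z)/3)
-34 + s(-1)*(-23) = -34 + (-100/3 + 10*(-1) - ⅔*(-1)²)*(-23) = -34 + (-100/3 - 10 - ⅔*1)*(-23) = -34 + (-100/3 - 10 - ⅔)*(-23) = -34 - 44*(-23) = -34 + 1012 = 978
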